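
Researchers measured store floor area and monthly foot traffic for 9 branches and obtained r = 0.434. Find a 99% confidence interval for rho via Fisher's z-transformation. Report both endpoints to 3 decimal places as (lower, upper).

(-0.528, 0.908)

Fisher z: z_r = atanh(r) = ½·ln((1+0.434)/(1−0.434)) = 0.464814
SE(z) = 1/√(n−3) = 1/√6 = 0.408248
99% ⇒ z* = 2.576; margin = 2.576·0.408248 = 1.051647
CI on z-scale: (-0.586833, 1.516461)
Back-transform: tanh(-0.586833) = -0.527614, tanh(1.516461) = 0.908079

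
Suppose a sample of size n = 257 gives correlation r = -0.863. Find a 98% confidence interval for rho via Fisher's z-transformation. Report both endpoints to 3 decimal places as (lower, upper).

(-0.896, -0.821)

z_r = atanh(-0.863) = -1.304981;  SE = 1/√(n−3) = 1/√254 = 0.062746
z-limits: -1.304981 ± 2.326·0.062746 = -1.304981 ± 0.145947 = [-1.450928, -1.159034]
ρ-limits: (tanh -1.450928, tanh -1.159034) = (-0.896, -0.821)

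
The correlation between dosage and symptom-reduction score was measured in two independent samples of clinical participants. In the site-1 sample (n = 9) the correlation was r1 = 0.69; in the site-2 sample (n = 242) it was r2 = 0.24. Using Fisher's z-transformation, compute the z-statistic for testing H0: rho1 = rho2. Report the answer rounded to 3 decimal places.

1.459

z1 = atanh(0.69) = 0.847956,  z2 = atanh(0.24) = 0.244774
SE = √(1/(n1−3) + 1/(n2−3)) = √(1/6 + 1/239) = √(0.1666667 + 0.0041841) = √0.1708508 = 0.413341
z = (z1 − z2)/SE = (0.847956 − 0.244774) / 0.413341 = 0.603182 / 0.413341 = 1.459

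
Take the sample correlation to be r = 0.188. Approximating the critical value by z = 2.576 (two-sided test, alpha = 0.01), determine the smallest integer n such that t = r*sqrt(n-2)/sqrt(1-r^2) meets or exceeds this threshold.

184

Need r·√(n−2)/√(1−r²) ≥ 2.576
√(n−2) ≥ 2.576·√(1−0.035344) / 0.188 = 2.576·0.982169 / 0.188 = 13.4578
n−2 ≥ 181.1124  ⇒  n ≥ 183.1124
Smallest integer n = 184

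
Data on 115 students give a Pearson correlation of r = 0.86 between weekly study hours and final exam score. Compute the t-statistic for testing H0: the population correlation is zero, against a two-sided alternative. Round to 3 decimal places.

1 − r² = 1 − 0.7396 = 0.2604;  √(1−r²) = 0.510294
√(n−2) = √113 = 10.630146
t = r·√(n−2)/√(1−r²) = 0.86 · 10.630146 / 0.510294 = 17.915

17.915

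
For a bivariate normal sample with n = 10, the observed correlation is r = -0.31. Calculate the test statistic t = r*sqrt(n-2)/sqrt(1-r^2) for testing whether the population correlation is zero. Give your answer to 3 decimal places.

t = r·√(n−2) / √(1−r²) with r = -0.31, n = 10
  = -0.31·√8 / √(1 − 0.0961)
  = -0.31·2.828427 / 0.950737
  = -0.876812 / 0.950737 = -0.922

-0.922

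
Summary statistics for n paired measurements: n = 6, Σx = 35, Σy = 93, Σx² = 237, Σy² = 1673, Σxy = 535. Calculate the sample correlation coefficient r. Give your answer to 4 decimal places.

S_xy = nΣxy − ΣxΣy = 6·535 − 35·93 = 3210 − 3255 = -45
S_xx = nΣx² − (Σx)² = 6·237 − 35² = 1422 − 1225 = 197
S_yy = nΣy² − (Σy)² = 6·1673 − 93² = 10038 − 8649 = 1389
r = S_xy / √(S_xx·S_yy) = -45 / √(197·1389) = -45 / √273633 = -45 / 523.0994 = -0.0860

-0.0860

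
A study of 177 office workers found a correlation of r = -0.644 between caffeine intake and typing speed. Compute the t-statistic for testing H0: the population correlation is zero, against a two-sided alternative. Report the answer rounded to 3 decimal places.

-11.136

t = r·√(n−2) / √(1−r²) with r = -0.644, n = 177
  = -0.644·√175 / √(1 − 0.414736)
  = -0.644·13.228757 / 0.765025
  = -8.519320 / 0.765025 = -11.136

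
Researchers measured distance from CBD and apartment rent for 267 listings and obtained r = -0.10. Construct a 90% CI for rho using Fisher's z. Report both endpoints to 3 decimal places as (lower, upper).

z_r = atanh(-0.10) = -0.100335;  SE = 1/√(n−3) = 1/√264 = 0.061546
z-limits: -0.100335 ± 1.645·0.061546 = -0.100335 ± 0.101243 = [-0.201578, 0.000908]
ρ-limits: (tanh -0.201578, tanh 0.000908) = (-0.199, 0.001)

(-0.199, 0.001)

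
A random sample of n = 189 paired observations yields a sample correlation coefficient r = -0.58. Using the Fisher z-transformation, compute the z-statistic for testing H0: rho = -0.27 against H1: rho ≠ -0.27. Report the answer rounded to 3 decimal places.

Fisher z: atanh(-0.58) = -0.662463, atanh(-0.27) = -0.276864
z = (z_r − z_0)·√(n−3) = (-0.662463 − (-0.276864))·√186 = -0.385599 · 13.638182 = -5.259

-5.259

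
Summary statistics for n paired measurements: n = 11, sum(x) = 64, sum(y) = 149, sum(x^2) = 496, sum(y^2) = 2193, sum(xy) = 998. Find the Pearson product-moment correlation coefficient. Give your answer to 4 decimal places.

Numerator: nΣxy − (Σx)(Σy) = 11·998 − (64)(149) = 1442
Denominator: √[(nΣx²−(Σx)²)(nΣy²−(Σy)²)]
  nΣx²−(Σx)² = 11·496 − 4096 = 1360;  nΣy²−(Σy)² = 11·2193 − 22201 = 1922
  √(1360·1922) = √2613920 = 1616.7622
r = 1442 / 1616.7622 = 0.8919

0.8919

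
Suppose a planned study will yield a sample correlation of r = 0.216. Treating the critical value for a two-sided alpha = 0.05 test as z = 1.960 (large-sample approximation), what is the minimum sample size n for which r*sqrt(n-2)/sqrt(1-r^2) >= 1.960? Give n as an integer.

81

Need r·√(n−2)/√(1−r²) ≥ 1.960
√(n−2) ≥ 1.960·√(1−0.046656) / 0.216 = 1.960·0.976393 / 0.216 = 8.8599
n−2 ≥ 78.4978  ⇒  n ≥ 80.4978
Smallest integer n = 81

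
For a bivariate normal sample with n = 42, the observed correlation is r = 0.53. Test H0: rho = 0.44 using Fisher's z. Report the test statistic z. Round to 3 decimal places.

0.736

Fisher z: atanh(0.53) = 0.590145, atanh(0.44) = 0.472231
z = (z_r − z_0)·√(n−3) = (0.590145 − 0.472231)·√39 = 0.117914 · 6.244998 = 0.736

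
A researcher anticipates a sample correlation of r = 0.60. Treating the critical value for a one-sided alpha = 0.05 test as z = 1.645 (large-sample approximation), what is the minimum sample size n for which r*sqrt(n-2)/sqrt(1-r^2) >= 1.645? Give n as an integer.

7

Need r·√(n−2)/√(1−r²) ≥ 1.645
√(n−2) ≥ 1.645·√(1−0.3600) / 0.60 = 1.645·0.800000 / 0.60 = 2.1933
n−2 ≥ 4.8106  ⇒  n ≥ 6.8106
Smallest integer n = 7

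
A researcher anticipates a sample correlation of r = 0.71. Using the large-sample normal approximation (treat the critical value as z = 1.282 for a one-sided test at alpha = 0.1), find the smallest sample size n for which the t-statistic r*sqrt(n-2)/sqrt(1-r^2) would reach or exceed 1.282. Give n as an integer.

4

r√(n−2)/√(1−r²) ≥ 1.282  ⇔  n−2 ≥ (1.282)²·(1−r²)/r²
(1−r²)/r² = (1−0.5041)/0.5041 = 0.9837
n ≥ 2 + 1.643524·0.9837 = 2 + 1.6167 = 3.6167
⌈3.6167⌉ = 4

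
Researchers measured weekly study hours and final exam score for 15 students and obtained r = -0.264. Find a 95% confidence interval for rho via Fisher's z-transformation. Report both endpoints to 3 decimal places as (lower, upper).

(-0.684, 0.287)

z_r = atanh(-0.264) = -0.270403;  SE = 1/√(n−3) = 1/√12 = 0.288675
z-limits: -0.270403 ± 1.960·0.288675 = -0.270403 ± 0.565803 = [-0.836206, 0.295400]
ρ-limits: (tanh -0.836206, tanh 0.295400) = (-0.684, 0.287)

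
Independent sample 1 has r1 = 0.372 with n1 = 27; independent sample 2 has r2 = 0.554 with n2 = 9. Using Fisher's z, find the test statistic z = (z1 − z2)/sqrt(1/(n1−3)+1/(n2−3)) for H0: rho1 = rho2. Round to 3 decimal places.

z1 = atanh(0.372) = 0.390742,  z2 = atanh(0.554) = 0.624134
SE = √(1/(n1−3) + 1/(n2−3)) = √(1/24 + 1/6) = √(0.0416667 + 0.1666667) = √0.2083334 = 0.456436
z = (z1 − z2)/SE = (0.390742 − 0.624134) / 0.456436 = -0.233392 / 0.456436 = -0.511

-0.511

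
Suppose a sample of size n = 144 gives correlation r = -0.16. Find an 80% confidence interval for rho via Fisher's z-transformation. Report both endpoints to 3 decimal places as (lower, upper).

z_r = atanh(-0.16) = -0.161387;  SE = 1/√(n−3) = 1/√141 = 0.084215
z-limits: -0.161387 ± 1.282·0.084215 = -0.161387 ± 0.107964 = [-0.269351, -0.053423]
ρ-limits: (tanh -0.269351, tanh -0.053423) = (-0.263, -0.053)

(-0.263, -0.053)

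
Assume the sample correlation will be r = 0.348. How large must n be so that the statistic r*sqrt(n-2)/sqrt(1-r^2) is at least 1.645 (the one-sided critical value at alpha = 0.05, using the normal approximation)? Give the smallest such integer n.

22

r√(n−2)/√(1−r²) ≥ 1.645  ⇔  n−2 ≥ (1.645)²·(1−r²)/r²
(1−r²)/r² = (1−0.121104)/0.121104 = 7.2574
n ≥ 2 + 2.706025·7.2574 = 2 + 19.6387 = 21.6387
⌈21.6387⌉ = 22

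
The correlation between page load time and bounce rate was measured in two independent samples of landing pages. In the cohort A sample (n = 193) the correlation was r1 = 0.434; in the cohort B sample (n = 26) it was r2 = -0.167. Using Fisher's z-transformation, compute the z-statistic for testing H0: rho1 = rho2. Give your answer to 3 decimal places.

Fisher z-transforms: z1 = atanh(0.434) = 0.464814, z2 = atanh(-0.167) = -0.168579; difference d = 0.633393
Var(d) = 1/190 + 1/23 = 0.0052632 + 0.0434783 = 0.0487415
z = d/√Var(d) = 0.633393 / √0.0487415 = 0.633393 / 0.220775 = 2.869

2.869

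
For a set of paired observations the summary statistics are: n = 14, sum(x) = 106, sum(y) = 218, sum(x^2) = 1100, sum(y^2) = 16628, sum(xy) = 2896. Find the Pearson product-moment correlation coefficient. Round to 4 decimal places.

S_xy = nΣxy − ΣxΣy = 14·2896 − 106·218 = 40544 − 23108 = 17436
S_xx = nΣx² − (Σx)² = 14·1100 − 106² = 15400 − 11236 = 4164
S_yy = nΣy² − (Σy)² = 14·16628 − 218² = 232792 − 47524 = 185268
r = S_xy / √(S_xx·S_yy) = 17436 / √(4164·185268) = 17436 / √771455952 = 17436 / 27775.0959 = 0.6278

0.6278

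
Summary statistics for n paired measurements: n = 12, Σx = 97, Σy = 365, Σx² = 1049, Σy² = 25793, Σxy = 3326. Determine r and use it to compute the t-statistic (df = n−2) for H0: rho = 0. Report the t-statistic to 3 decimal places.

Numerator: nΣxy − (Σx)(Σy) = 12·3326 − (97)(365) = 4507
Denominator: √[(nΣx²−(Σx)²)(nΣy²−(Σy)²)]
  nΣx²−(Σx)² = 12·1049 − 9409 = 3179;  nΣy²−(Σy)² = 12·25793 − 133225 = 176291
  √(3179·176291) = √560429089 = 23673.3836
r = 4507 / 23673.3836 = 0.1904
t = r·√(n−2)/√(1−r²) = 0.1904·√10 / √(1−0.036252) = 0.602098 / 0.981707 = 0.613

0.613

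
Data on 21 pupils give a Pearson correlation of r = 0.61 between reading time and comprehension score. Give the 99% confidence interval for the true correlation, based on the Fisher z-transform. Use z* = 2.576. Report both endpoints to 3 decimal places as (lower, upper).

Fisher z: z_r = atanh(r) = ½·ln((1+0.61)/(1−0.61)) = 0.708921
SE(z) = 1/√(n−3) = 1/√18 = 0.235702
99% ⇒ z* = 2.576; margin = 2.576·0.235702 = 0.607168
CI on z-scale: (0.101753, 1.316089)
Back-transform: tanh(0.101753) = 0.101403, tanh(1.316089) = 0.865808

(0.101, 0.866)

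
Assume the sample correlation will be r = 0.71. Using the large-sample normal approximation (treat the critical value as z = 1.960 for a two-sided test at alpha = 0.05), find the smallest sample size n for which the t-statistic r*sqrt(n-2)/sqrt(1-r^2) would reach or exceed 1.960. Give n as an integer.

6

r√(n−2)/√(1−r²) ≥ 1.960  ⇔  n−2 ≥ (1.960)²·(1−r²)/r²
(1−r²)/r² = (1−0.5041)/0.5041 = 0.9837
n ≥ 2 + 3.8416·0.9837 = 2 + 3.7790 = 5.7790
⌈5.7790⌉ = 6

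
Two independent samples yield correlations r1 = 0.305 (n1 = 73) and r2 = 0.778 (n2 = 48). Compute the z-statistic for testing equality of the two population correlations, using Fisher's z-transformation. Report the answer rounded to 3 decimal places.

-3.796

z1 = atanh(0.305) = 0.315023,  z2 = atanh(0.778) = 1.040284
SE = √(1/(n1−3) + 1/(n2−3)) = √(1/70 + 1/45) = √(0.0142857 + 0.0222222) = √0.0365079 = 0.191070
z = (z1 − z2)/SE = (0.315023 − 1.040284) / 0.191070 = -0.725261 / 0.191070 = -3.796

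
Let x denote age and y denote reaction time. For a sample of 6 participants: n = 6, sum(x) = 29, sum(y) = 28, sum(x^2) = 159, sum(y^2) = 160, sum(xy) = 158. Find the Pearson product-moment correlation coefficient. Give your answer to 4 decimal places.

S_xy = nΣxy − ΣxΣy = 6·158 − 29·28 = 948 − 812 = 136
S_xx = nΣx² − (Σx)² = 6·159 − 29² = 954 − 841 = 113
S_yy = nΣy² − (Σy)² = 6·160 − 28² = 960 − 784 = 176
r = S_xy / √(S_xx·S_yy) = 136 / √(113·176) = 136 / √19888 = 136 / 141.0248 = 0.9644

0.9644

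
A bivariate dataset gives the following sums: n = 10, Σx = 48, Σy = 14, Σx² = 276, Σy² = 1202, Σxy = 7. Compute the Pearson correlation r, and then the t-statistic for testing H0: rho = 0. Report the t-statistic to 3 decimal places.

-0.759

S_xy = nΣxy − ΣxΣy = 10·7 − 48·14 = 70 − 672 = -602
S_xx = nΣx² − (Σx)² = 10·276 − 48² = 2760 − 2304 = 456
S_yy = nΣy² − (Σy)² = 10·1202 − 14² = 12020 − 196 = 11824
r = S_xy / √(S_xx·S_yy) = -602 / √(456·11824) = -602 / √5391744 = -602 / 2322.0129 = -0.2593
t = r·√(n−2)/√(1−r²) = -0.2593·√8 / √(1−0.067236) = -0.733411 / 0.965797 = -0.759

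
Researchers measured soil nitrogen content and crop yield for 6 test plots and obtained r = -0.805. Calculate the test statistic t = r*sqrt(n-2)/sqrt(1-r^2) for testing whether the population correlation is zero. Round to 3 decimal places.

1 − r² = 1 − 0.648025 = 0.351975;  √(1−r²) = 0.593275
√(n−2) = √4 = 2.000000
t = r·√(n−2)/√(1−r²) = -0.805 · 2.000000 / 0.593275 = -2.714

-2.714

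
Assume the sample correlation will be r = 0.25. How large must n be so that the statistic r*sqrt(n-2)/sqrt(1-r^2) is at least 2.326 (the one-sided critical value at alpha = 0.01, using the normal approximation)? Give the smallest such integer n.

Need r·√(n−2)/√(1−r²) ≥ 2.326
√(n−2) ≥ 2.326·√(1−0.0625) / 0.25 = 2.326·0.968246 / 0.25 = 9.0086
n−2 ≥ 81.1549  ⇒  n ≥ 83.1549
Smallest integer n = 84

84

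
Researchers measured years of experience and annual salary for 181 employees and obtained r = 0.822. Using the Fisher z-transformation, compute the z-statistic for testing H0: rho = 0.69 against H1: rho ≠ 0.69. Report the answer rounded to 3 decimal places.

z_r = atanh(0.822) = 1.162953,  z_0 = atanh(0.69) = 0.847956
SE = 1/√(n−3) = 1/√178 = 0.074953
z = (z_r − z_0)/SE = (1.162953 − 0.847956) / 0.074953 = 0.314997 / 0.074953 = 4.203

4.203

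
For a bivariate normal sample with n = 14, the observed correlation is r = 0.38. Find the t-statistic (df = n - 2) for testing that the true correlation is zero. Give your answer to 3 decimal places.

t = r·√(n−2) / √(1−r²) with r = 0.38, n = 14
  = 0.38·√12 / √(1 − 0.1444)
  = 0.38·3.464102 / 0.924986
  = 1.316359 / 0.924986 = 1.423

1.423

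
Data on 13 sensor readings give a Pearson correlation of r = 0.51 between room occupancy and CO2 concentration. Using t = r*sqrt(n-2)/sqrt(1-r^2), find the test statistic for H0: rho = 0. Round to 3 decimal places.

1.966

1 − r² = 1 − 0.2601 = 0.7399;  √(1−r²) = 0.860174
√(n−2) = √11 = 3.316625
t = r·√(n−2)/√(1−r²) = 0.51 · 3.316625 / 0.860174 = 1.966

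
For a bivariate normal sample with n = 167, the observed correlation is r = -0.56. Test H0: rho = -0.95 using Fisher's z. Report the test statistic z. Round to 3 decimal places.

Fisher z: atanh(-0.56) = -0.632833, atanh(-0.95) = -1.831781
z = (z_r − z_0)·√(n−3) = (-0.632833 − (-1.831781))·√164 = 1.198948 · 12.806248 = 15.354

15.354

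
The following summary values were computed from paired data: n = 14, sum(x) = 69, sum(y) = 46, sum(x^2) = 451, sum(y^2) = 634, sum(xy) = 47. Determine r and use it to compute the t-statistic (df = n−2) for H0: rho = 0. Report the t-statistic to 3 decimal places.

S_xy = nΣxy − ΣxΣy = 14·47 − 69·46 = 658 − 3174 = -2516
S_xx = nΣx² − (Σx)² = 14·451 − 69² = 6314 − 4761 = 1553
S_yy = nΣy² − (Σy)² = 14·634 − 46² = 8876 − 2116 = 6760
r = S_xy / √(S_xx·S_yy) = -2516 / √(1553·6760) = -2516 / √10498280 = -2516 / 3240.1049 = -0.7765
t = r·√(n−2)/√(1−r²) = -0.7765·√12 / √(1−0.602952) = -2.689875 / 0.630117 = -4.269

-4.269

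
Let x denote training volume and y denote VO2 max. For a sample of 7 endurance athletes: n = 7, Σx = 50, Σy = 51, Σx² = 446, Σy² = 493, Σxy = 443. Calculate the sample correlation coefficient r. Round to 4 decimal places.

0.7578

S_xy = nΣxy − ΣxΣy = 7·443 − 50·51 = 3101 − 2550 = 551
S_xx = nΣx² − (Σx)² = 7·446 − 50² = 3122 − 2500 = 622
S_yy = nΣy² − (Σy)² = 7·493 − 51² = 3451 − 2601 = 850
r = S_xy / √(S_xx·S_yy) = 551 / √(622·850) = 551 / √528700 = 551 / 727.1176 = 0.7578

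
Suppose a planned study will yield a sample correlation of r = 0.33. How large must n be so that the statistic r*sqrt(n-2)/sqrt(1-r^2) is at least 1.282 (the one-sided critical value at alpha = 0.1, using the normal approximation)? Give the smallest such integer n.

16

r√(n−2)/√(1−r²) ≥ 1.282  ⇔  n−2 ≥ (1.282)²·(1−r²)/r²
(1−r²)/r² = (1−0.1089)/0.1089 = 8.1827
n ≥ 2 + 1.643524·8.1827 = 2 + 13.4485 = 15.4485
⌈15.4485⌉ = 16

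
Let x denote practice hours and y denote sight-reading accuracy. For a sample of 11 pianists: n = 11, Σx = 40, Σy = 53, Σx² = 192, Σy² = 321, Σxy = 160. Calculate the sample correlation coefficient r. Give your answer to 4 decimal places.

S_xy = nΣxy − ΣxΣy = 11·160 − 40·53 = 1760 − 2120 = -360
S_xx = nΣx² − (Σx)² = 11·192 − 40² = 2112 − 1600 = 512
S_yy = nΣy² − (Σy)² = 11·321 − 53² = 3531 − 2809 = 722
r = S_xy / √(S_xx·S_yy) = -360 / √(512·722) = -360 / √369664 = -360 / 608.0000 = -0.5921

-0.5921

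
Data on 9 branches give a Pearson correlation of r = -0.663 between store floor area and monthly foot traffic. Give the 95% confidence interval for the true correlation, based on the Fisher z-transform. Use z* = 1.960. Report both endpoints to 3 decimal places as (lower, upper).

(-0.921, 0.002)

z_r = atanh(-0.663) = -0.798148;  SE = 1/√(n−3) = 1/√6 = 0.408248
z-limits: -0.798148 ± 1.960·0.408248 = -0.798148 ± 0.800166 = [-1.598314, 0.002018]
ρ-limits: (tanh -1.598314, tanh 0.002018) = (-0.921, 0.002)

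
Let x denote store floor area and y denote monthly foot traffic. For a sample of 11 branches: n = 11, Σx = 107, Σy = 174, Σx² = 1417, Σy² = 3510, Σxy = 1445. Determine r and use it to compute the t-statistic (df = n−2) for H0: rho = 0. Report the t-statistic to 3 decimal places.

-1.570

S_xy = nΣxy − ΣxΣy = 11·1445 − 107·174 = 15895 − 18618 = -2723
S_xx = nΣx² − (Σx)² = 11·1417 − 107² = 15587 − 11449 = 4138
S_yy = nΣy² − (Σy)² = 11·3510 − 174² = 38610 − 30276 = 8334
r = S_xy / √(S_xx·S_yy) = -2723 / √(4138·8334) = -2723 / √34486092 = -2723 / 5872.4860 = -0.4637
t = r·√(n−2)/√(1−r²) = -0.4637·√9 / √(1−0.215018) = -1.391100 / 0.885992 = -1.570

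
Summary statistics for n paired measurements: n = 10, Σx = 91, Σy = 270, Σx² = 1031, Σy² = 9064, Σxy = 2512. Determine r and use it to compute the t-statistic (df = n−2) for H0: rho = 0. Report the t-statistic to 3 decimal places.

0.260

S_xy = nΣxy − ΣxΣy = 10·2512 − 91·270 = 25120 − 24570 = 550
S_xx = nΣx² − (Σx)² = 10·1031 − 91² = 10310 − 8281 = 2029
S_yy = nΣy² − (Σy)² = 10·9064 − 270² = 90640 − 72900 = 17740
r = S_xy / √(S_xx·S_yy) = 550 / √(2029·17740) = 550 / √35994460 = 550 / 5999.5383 = 0.0917
t = r·√(n−2)/√(1−r²) = 0.0917·√8 / √(1−0.008409) = 0.259367 / 0.995787 = 0.260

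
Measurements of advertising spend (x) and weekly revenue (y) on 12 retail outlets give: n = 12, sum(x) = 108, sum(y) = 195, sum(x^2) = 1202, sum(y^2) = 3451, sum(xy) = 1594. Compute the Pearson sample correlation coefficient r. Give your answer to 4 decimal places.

-0.6319

Numerator: nΣxy − (Σx)(Σy) = 12·1594 − (108)(195) = -1932
Denominator: √[(nΣx²−(Σx)²)(nΣy²−(Σy)²)]
  nΣx²−(Σx)² = 12·1202 − 11664 = 2760;  nΣy²−(Σy)² = 12·3451 − 38025 = 3387
  √(2760·3387) = √9348120 = 3057.4695
r = -1932 / 3057.4695 = -0.6319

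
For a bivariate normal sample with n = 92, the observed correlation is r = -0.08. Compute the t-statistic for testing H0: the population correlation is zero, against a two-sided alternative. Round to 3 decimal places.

t = r·√(n−2) / √(1−r²) with r = -0.08, n = 92
  = -0.08·√90 / √(1 − 0.0064)
  = -0.08·9.486833 / 0.996795
  = -0.758947 / 0.996795 = -0.761

-0.761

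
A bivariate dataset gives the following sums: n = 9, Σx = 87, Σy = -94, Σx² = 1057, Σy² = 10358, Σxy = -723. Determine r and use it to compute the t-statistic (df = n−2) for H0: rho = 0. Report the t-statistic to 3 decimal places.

0.348

S_xy = nΣxy − ΣxΣy = 9·(-723) − 87·(-94) = -6507 − (-8178) = 1671
S_xx = nΣx² − (Σx)² = 9·1057 − 87² = 9513 − 7569 = 1944
S_yy = nΣy² − (Σy)² = 9·10358 − (-94)² = 93222 − 8836 = 84386
r = S_xy / √(S_xx·S_yy) = 1671 / √(1944·84386) = 1671 / √164046384 = 1671 / 12808.0593 = 0.1305
t = r·√(n−2)/√(1−r²) = 0.1305·√7 / √(1−0.017030) = 0.345271 / 0.991448 = 0.348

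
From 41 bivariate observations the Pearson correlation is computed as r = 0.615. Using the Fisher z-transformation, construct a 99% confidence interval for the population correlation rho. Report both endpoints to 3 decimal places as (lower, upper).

Fisher z: z_r = atanh(r) = ½·ln((1+0.615)/(1−0.615)) = 0.716923
SE(z) = 1/√(n−3) = 1/√38 = 0.162221
99% ⇒ z* = 2.576; margin = 2.576·0.162221 = 0.417881
CI on z-scale: (0.299042, 1.134804)
Back-transform: tanh(0.299042) = 0.290436, tanh(1.134804) = 0.812657

(0.290, 0.813)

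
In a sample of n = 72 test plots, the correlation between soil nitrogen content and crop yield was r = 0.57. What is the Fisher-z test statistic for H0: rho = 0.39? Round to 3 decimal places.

1.958

Fisher z: atanh(0.57) = 0.647523, atanh(0.39) = 0.411800
z = (z_r − z_0)·√(n−3) = (0.647523 − 0.411800)·√69 = 0.235723 · 8.306624 = 1.958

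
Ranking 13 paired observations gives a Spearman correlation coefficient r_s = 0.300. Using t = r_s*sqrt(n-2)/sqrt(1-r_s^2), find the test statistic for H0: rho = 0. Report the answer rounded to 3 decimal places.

1 − r_s² = 1 − 0.090000 = 0.910000;  √(1−r_s²) = 0.953939
√(n−2) = √11 = 3.316625
t = r_s·√(n−2)/√(1−r_s²) = 0.300 · 3.316625 / 0.953939 = 1.043

1.043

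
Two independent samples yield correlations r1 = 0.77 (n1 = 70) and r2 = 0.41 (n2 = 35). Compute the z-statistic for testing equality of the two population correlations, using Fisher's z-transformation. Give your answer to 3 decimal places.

Fisher z-transforms: z1 = atanh(0.77) = 1.020328, z2 = atanh(0.41) = 0.435611; difference d = 0.584717
Var(d) = 1/67 + 1/32 = 0.0149254 + 0.0312500 = 0.0461754
z = d/√Var(d) = 0.584717 / √0.0461754 = 0.584717 / 0.214885 = 2.721

2.721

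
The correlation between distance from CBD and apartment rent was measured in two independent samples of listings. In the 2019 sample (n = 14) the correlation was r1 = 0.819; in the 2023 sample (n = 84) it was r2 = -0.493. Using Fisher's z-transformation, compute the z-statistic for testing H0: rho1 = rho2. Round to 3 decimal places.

z1 = atanh(0.819) = 1.153773,  z2 = atanh(-0.493) = -0.540016
SE = √(1/(n1−3) + 1/(n2−3)) = √(1/11 + 1/81) = √(0.0909091 + 0.0123457) = √0.1032548 = 0.321333
z = (z1 − z2)/SE = (1.153773 − (-0.540016)) / 0.321333 = 1.693789 / 0.321333 = 5.271

5.271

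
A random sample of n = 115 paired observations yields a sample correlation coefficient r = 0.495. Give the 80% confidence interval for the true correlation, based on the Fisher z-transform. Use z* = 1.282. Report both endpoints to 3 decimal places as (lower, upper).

(0.398, 0.581)

Fisher z: z_r = atanh(r) = ½·ln((1+0.495)/(1−0.495)) = 0.542662
SE(z) = 1/√(n−3) = 1/√112 = 0.094491
80% ⇒ z* = 1.282; margin = 1.282·0.094491 = 0.121137
CI on z-scale: (0.421525, 0.663799)
Back-transform: tanh(0.421525) = 0.398214, tanh(0.663799) = 0.580886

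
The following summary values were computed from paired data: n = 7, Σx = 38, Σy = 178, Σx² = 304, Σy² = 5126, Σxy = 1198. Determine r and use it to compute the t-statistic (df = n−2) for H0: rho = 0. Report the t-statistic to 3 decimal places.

7.395

Numerator: nΣxy − (Σx)(Σy) = 7·1198 − (38)(178) = 1622
Denominator: √[(nΣx²−(Σx)²)(nΣy²−(Σy)²)]
  nΣx²−(Σx)² = 7·304 − 1444 = 684;  nΣy²−(Σy)² = 7·5126 − 31684 = 4198
  √(684·4198) = √2871432 = 1694.5300
r = 1622 / 1694.5300 = 0.9572
t = r·√(n−2)/√(1−r²) = 0.9572·√5 / √(1−0.916232) = 2.140364 / 0.289427 = 7.395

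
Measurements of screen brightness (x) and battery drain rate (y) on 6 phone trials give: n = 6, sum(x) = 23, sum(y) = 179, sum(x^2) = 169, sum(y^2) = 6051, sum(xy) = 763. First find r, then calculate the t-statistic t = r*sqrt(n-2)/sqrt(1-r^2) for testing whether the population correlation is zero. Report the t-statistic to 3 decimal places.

0.677

Numerator: nΣxy − (Σx)(Σy) = 6·763 − (23)(179) = 461
Denominator: √[(nΣx²−(Σx)²)(nΣy²−(Σy)²)]
  nΣx²−(Σx)² = 6·169 − 529 = 485;  nΣy²−(Σy)² = 6·6051 − 32041 = 4265
  √(485·4265) = √2068525 = 1438.2368
r = 461 / 1438.2368 = 0.3205
t = r·√(n−2)/√(1−r²) = 0.3205·√4 / √(1−0.102720) = 0.641000 / 0.947249 = 0.677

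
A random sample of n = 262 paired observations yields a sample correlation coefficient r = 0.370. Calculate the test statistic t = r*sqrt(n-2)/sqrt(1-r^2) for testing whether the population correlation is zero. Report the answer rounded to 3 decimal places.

6.422

t = r·√(n−2) / √(1−r²) with r = 0.370, n = 262
  = 0.370·√260 / √(1 − 0.136900)
  = 0.370·16.124515 / 0.929032
  = 5.966071 / 0.929032 = 6.422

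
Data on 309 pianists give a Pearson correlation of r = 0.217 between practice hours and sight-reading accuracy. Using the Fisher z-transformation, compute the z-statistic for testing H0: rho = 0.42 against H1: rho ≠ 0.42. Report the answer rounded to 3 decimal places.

-3.974

z_r = atanh(0.217) = 0.220506,  z_0 = atanh(0.42) = 0.447692
SE = 1/√(n−3) = 1/√306 = 0.057166
z = (z_r − z_0)/SE = (0.220506 − 0.447692) / 0.057166 = -0.227186 / 0.057166 = -3.974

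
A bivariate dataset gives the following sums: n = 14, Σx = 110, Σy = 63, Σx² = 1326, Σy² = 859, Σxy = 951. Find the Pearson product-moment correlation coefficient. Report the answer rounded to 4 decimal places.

0.8846

Numerator: nΣxy − (Σx)(Σy) = 14·951 − (110)(63) = 6384
Denominator: √[(nΣx²−(Σx)²)(nΣy²−(Σy)²)]
  nΣx²−(Σx)² = 14·1326 − 12100 = 6464;  nΣy²−(Σy)² = 14·859 − 3969 = 8057
  √(6464·8057) = √52080448 = 7216.6785
r = 6384 / 7216.6785 = 0.8846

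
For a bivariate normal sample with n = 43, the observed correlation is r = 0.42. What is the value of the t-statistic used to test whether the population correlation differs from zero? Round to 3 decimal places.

2.963

t = r·√(n−2) / √(1−r²) with r = 0.42, n = 43
  = 0.42·√41 / √(1 − 0.1764)
  = 0.42·6.403124 / 0.907524
  = 2.689312 / 0.907524 = 2.963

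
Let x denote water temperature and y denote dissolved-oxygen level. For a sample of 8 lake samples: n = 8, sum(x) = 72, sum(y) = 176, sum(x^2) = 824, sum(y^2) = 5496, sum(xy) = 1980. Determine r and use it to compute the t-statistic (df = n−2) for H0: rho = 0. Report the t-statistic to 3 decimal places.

S_xy = nΣxy − ΣxΣy = 8·1980 − 72·176 = 15840 − 12672 = 3168
S_xx = nΣx² − (Σx)² = 8·824 − 72² = 6592 − 5184 = 1408
S_yy = nΣy² − (Σy)² = 8·5496 − 176² = 43968 − 30976 = 12992
r = S_xy / √(S_xx·S_yy) = 3168 / √(1408·12992) = 3168 / √18292736 = 3168 / 4277.0008 = 0.7407
t = r·√(n−2)/√(1−r²) = 0.7407·√6 / √(1−0.548636) = 1.814337 / 0.671836 = 2.701

2.701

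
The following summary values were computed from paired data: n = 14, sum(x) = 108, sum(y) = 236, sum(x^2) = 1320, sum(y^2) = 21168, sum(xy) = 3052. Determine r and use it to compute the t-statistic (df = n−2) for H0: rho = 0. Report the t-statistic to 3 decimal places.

Numerator: nΣxy − (Σx)(Σy) = 14·3052 − (108)(236) = 17240
Denominator: √[(nΣx²−(Σx)²)(nΣy²−(Σy)²)]
  nΣx²−(Σx)² = 14·1320 − 11664 = 6816;  nΣy²−(Σy)² = 14·21168 − 55696 = 240656
  √(6816·240656) = √1640311296 = 40500.7567
r = 17240 / 40500.7567 = 0.4257
t = r·√(n−2)/√(1−r²) = 0.4257·√12 / √(1−0.181220) = 1.474668 / 0.904865 = 1.630

1.630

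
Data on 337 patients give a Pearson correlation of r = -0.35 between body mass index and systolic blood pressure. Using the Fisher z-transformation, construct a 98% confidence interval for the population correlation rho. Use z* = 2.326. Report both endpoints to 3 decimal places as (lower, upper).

Fisher z: z_r = atanh(r) = ½·ln((1+(-0.35))/(1−(-0.35))) = -0.365444
SE(z) = 1/√(n−3) = 1/√334 = 0.054718
98% ⇒ z* = 2.326; margin = 2.326·0.054718 = 0.127274
CI on z-scale: (-0.492718, -0.238170)
Back-transform: tanh(-0.492718) = -0.456371, tanh(-0.238170) = -0.233766

(-0.456, -0.234)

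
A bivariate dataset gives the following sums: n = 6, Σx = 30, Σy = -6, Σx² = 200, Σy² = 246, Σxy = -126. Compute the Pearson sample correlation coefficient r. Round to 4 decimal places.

-0.8764

Numerator: nΣxy − (Σx)(Σy) = 6·(-126) − (30)(-6) = -576
Denominator: √[(nΣx²−(Σx)²)(nΣy²−(Σy)²)]
  nΣx²−(Σx)² = 6·200 − 900 = 300;  nΣy²−(Σy)² = 6·246 − 36 = 1440
  √(300·1440) = √432000 = 657.2671
r = -576 / 657.2671 = -0.8764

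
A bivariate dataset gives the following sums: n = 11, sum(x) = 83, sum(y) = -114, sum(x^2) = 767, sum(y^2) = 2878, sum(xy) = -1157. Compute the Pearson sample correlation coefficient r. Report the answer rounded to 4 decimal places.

Numerator: nΣxy − (Σx)(Σy) = 11·(-1157) − (83)(-114) = -3265
Denominator: √[(nΣx²−(Σx)²)(nΣy²−(Σy)²)]
  nΣx²−(Σx)² = 11·767 − 6889 = 1548;  nΣy²−(Σy)² = 11·2878 − 12996 = 18662
  √(1548·18662) = √28888776 = 5374.8280
r = -3265 / 5374.8280 = -0.6075

-0.6075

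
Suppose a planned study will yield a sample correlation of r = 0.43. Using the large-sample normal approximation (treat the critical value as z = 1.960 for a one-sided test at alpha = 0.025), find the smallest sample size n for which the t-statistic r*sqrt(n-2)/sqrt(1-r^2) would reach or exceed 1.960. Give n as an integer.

r√(n−2)/√(1−r²) ≥ 1.960  ⇔  n−2 ≥ (1.960)²·(1−r²)/r²
(1−r²)/r² = (1−0.1849)/0.1849 = 4.4083
n ≥ 2 + 3.8416·4.4083 = 2 + 16.9349 = 18.9349
⌈18.9349⌉ = 19

19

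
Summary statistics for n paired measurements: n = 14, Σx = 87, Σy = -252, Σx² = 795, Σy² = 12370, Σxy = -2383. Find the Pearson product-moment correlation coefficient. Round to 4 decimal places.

Numerator: nΣxy − (Σx)(Σy) = 14·(-2383) − (87)(-252) = -11438
Denominator: √[(nΣx²−(Σx)²)(nΣy²−(Σy)²)]
  nΣx²−(Σx)² = 14·795 − 7569 = 3561;  nΣy²−(Σy)² = 14·12370 − 63504 = 109676
  √(3561·109676) = √390556236 = 19762.4957
r = -11438 / 19762.4957 = -0.5788

-0.5788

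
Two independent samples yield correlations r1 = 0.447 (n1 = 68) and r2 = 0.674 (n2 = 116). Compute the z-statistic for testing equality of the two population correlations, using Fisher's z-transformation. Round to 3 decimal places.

Fisher z-transforms: z1 = atanh(0.447) = 0.480945, z2 = atanh(0.674) = 0.818037; difference d = -0.337092
Var(d) = 1/65 + 1/113 = 0.0153846 + 0.0088496 = 0.0242342
z = d/√Var(d) = -0.337092 / √0.0242342 = -0.337092 / 0.155673 = -2.165

-2.165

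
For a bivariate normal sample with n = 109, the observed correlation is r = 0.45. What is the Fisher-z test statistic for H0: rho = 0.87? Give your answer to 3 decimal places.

Fisher z: atanh(0.45) = 0.484700, atanh(0.87) = 1.333080
z = (z_r − z_0)·√(n−3) = (0.484700 − 1.333080)·√106 = -0.848380 · 10.295630 = -8.735

-8.735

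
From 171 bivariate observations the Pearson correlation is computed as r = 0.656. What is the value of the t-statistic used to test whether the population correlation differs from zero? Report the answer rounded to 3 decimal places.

t = r·√(n−2) / √(1−r²) with r = 0.656, n = 171
  = 0.656·√169 / √(1 − 0.430336)
  = 0.656·13.000000 / 0.754761
  = 8.528000 / 0.754761 = 11.299

11.299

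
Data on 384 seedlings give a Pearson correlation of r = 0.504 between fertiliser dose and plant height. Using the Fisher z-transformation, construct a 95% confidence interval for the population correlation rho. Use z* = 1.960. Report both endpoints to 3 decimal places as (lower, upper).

(0.425, 0.575)

z_r = atanh(0.504) = 0.554654;  SE = 1/√(n−3) = 1/√381 = 0.051232
z-limits: 0.554654 ± 1.960·0.051232 = 0.554654 ± 0.100415 = [0.454239, 0.655069]
ρ-limits: (tanh 0.454239, tanh 0.655069) = (0.425, 0.575)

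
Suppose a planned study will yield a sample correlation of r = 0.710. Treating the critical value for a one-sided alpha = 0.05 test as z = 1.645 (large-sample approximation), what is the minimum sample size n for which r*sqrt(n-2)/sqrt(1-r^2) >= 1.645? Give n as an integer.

r√(n−2)/√(1−r²) ≥ 1.645  ⇔  n−2 ≥ (1.645)²·(1−r²)/r²
(1−r²)/r² = (1−0.504100)/0.504100 = 0.9837
n ≥ 2 + 2.706025·0.9837 = 2 + 2.6619 = 4.6619
⌈4.6619⌉ = 5

5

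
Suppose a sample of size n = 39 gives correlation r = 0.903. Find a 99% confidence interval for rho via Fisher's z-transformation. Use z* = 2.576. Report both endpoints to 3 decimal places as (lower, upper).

(0.785, 0.958)

Fisher z: z_r = atanh(r) = ½·ln((1+0.903)/(1−0.903)) = 1.488238
SE(z) = 1/√(n−3) = 1/√36 = 0.166667
99% ⇒ z* = 2.576; margin = 2.576·0.166667 = 0.429334
CI on z-scale: (1.058904, 1.917572)
Back-transform: tanh(1.058904) = 0.785244, tanh(1.917572) = 0.957717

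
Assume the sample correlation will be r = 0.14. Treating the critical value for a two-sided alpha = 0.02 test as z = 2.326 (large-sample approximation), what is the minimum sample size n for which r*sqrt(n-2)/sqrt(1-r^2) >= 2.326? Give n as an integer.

Need r·√(n−2)/√(1−r²) ≥ 2.326
√(n−2) ≥ 2.326·√(1−0.0196) / 0.14 = 2.326·0.990152 / 0.14 = 16.4507
n−2 ≥ 270.6255  ⇒  n ≥ 272.6255
Smallest integer n = 273

273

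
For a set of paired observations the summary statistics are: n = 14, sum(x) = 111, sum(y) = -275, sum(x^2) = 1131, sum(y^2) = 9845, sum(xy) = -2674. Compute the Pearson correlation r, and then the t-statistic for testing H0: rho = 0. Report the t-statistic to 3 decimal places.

-1.832

Numerator: nΣxy − (Σx)(Σy) = 14·(-2674) − (111)(-275) = -6911
Denominator: √[(nΣx²−(Σx)²)(nΣy²−(Σy)²)]
  nΣx²−(Σx)² = 14·1131 − 12321 = 3513;  nΣy²−(Σy)² = 14·9845 − 75625 = 62205
  √(3513·62205) = √218526165 = 14782.6305
r = -6911 / 14782.6305 = -0.4675
t = r·√(n−2)/√(1−r²) = -0.4675·√12 / √(1−0.218556) = -1.619468 / 0.883993 = -1.832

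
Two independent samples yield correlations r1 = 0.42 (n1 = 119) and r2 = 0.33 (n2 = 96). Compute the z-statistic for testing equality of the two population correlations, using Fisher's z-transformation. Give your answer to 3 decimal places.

Fisher z-transforms: z1 = atanh(0.42) = 0.447692, z2 = atanh(0.33) = 0.342828; difference d = 0.104864
Var(d) = 1/116 + 1/93 = 0.0086207 + 0.0107527 = 0.0193734
z = d/√Var(d) = 0.104864 / √0.0193734 = 0.104864 / 0.139188 = 0.753

0.753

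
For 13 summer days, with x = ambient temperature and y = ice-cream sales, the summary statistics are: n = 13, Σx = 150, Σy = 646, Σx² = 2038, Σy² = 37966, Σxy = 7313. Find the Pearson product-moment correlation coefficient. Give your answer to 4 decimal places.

-0.1049

S_xy = nΣxy − ΣxΣy = 13·7313 − 150·646 = 95069 − 96900 = -1831
S_xx = nΣx² − (Σx)² = 13·2038 − 150² = 26494 − 22500 = 3994
S_yy = nΣy² − (Σy)² = 13·37966 − 646² = 493558 − 417316 = 76242
r = S_xy / √(S_xx·S_yy) = -1831 / √(3994·76242) = -1831 / √304510548 = -1831 / 17450.2306 = -0.1049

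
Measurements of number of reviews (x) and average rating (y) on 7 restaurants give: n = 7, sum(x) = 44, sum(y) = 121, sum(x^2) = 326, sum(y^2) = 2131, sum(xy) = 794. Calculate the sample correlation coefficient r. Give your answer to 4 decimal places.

0.7572

Numerator: nΣxy − (Σx)(Σy) = 7·794 − (44)(121) = 234
Denominator: √[(nΣx²−(Σx)²)(nΣy²−(Σy)²)]
  nΣx²−(Σx)² = 7·326 − 1936 = 346;  nΣy²−(Σy)² = 7·2131 − 14641 = 276
  √(346·276) = √95496 = 309.0243
r = 234 / 309.0243 = 0.7572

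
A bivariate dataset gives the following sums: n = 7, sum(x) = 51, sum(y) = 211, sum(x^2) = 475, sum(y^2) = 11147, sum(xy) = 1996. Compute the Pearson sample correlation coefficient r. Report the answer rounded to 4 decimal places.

S_xy = nΣxy − ΣxΣy = 7·1996 − 51·211 = 13972 − 10761 = 3211
S_xx = nΣx² − (Σx)² = 7·475 − 51² = 3325 − 2601 = 724
S_yy = nΣy² − (Σy)² = 7·11147 − 211² = 78029 − 44521 = 33508
r = S_xy / √(S_xx·S_yy) = 3211 / √(724·33508) = 3211 / √24259792 = 3211 / 4925.4230 = 0.6519

0.6519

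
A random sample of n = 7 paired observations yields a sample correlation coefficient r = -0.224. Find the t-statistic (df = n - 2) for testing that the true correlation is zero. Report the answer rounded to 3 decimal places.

t = r·√(n−2) / √(1−r²) with r = -0.224, n = 7
  = -0.224·√5 / √(1 − 0.050176)
  = -0.224·2.236068 / 0.974589
  = -0.500879 / 0.974589 = -0.514

-0.514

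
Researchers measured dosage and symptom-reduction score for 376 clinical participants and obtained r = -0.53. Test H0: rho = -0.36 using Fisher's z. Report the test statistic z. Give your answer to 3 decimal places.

z_r = atanh(-0.53) = -0.590145,  z_0 = atanh(-0.36) = -0.376886
SE = 1/√(n−3) = 1/√373 = 0.051778
z = (z_r − z_0)/SE = (-0.590145 − (-0.376886)) / 0.051778 = -0.213259 / 0.051778 = -4.119

-4.119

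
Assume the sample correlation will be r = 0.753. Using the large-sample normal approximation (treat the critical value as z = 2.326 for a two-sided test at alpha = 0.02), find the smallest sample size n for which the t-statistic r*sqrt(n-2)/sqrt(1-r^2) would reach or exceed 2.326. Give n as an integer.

7

r√(n−2)/√(1−r²) ≥ 2.326  ⇔  n−2 ≥ (2.326)²·(1−r²)/r²
(1−r²)/r² = (1−0.567009)/0.567009 = 0.7636
n ≥ 2 + 5.410276·0.7636 = 2 + 4.1313 = 6.1313
⌈6.1313⌉ = 7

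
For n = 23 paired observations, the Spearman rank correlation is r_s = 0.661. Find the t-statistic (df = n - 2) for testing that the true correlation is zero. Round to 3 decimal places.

4.037

t = r_s·√(n−2) / √(1−r_s²) with r_s = 0.661, n = 23
  = 0.661·√21 / √(1 − 0.436921)
  = 0.661·4.582576 / 0.750386
  = 3.029083 / 0.750386 = 4.037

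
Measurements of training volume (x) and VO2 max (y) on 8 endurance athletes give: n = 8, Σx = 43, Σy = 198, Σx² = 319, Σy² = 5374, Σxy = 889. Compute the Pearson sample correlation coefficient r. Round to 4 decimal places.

-0.8591

Numerator: nΣxy − (Σx)(Σy) = 8·889 − (43)(198) = -1402
Denominator: √[(nΣx²−(Σx)²)(nΣy²−(Σy)²)]
  nΣx²−(Σx)² = 8·319 − 1849 = 703;  nΣy²−(Σy)² = 8·5374 − 39204 = 3788
  √(703·3788) = √2662964 = 1631.8591
r = -1402 / 1631.8591 = -0.8591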